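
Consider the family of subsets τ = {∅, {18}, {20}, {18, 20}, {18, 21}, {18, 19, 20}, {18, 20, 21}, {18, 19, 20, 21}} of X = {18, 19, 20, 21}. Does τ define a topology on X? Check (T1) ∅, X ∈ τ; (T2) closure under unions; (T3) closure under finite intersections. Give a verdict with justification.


τ IS a topology on X.

Axiom (T1): ∅ ∈ τ? Yes; X ∈ τ? Yes.
Axiom (T2/T3): check pairwise unions and intersections of members of τ.
All pairwise intersections and unions checked — each lies in τ. Therefore τ satisfies (T1), (T2), (T3): it IS a topology on X.


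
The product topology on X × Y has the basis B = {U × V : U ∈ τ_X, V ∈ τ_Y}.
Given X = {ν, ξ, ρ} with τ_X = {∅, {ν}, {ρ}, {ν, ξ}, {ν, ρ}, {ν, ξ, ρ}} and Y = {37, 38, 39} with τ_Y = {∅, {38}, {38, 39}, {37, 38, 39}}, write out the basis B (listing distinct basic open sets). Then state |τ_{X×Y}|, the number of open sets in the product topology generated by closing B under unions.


Basis B = {∅ × ∅, {ν} × {38}, {ρ} × {38}, {ν} × {38, 39}, {ν, ξ} × {38}, {ν, ρ} × {38}, {ρ} × {38, 39}, {ν} × {37, 38, 39}, {ν, ξ, ρ} × {38}, {ρ} × {37, 38, 39}, {ν, ξ} × {38, 39}, {ν, ρ} × {38, 39}, {ν, ξ} × {37, 38, 39}, {ν, ρ} × {37, 38, 39}, {ν, ξ, ρ} × {38, 39}, {ν, ξ, ρ} × {37, 38, 39}}; |τ_{X×Y}| = 40.

Enumerate products U × V with U ∈ τ_X, V ∈ τ_Y (deduplicated):
  ∅ × ∅ = {} (∅)
  {ν} × {38} = {(ν,38)}
  {ρ} × {38} = {(ρ,38)}
  {ν} × {38, 39} = {(ν,38), (ν,39)}
  {ν, ξ} × {38} = {(ν,38), (ξ,38)}
  {ν, ρ} × {38} = {(ν,38), (ρ,38)}
  {ρ} × {38, 39} = {(ρ,38), (ρ,39)}
  {ν} × {37, 38, 39} = {(ν,37), (ν,38), (ν,39)}
  {ν, ξ, ρ} × {38} = {(ν,38), (ξ,38), (ρ,38)}
  {ρ} × {37, 38, 39} = {(ρ,37), (ρ,38), (ρ,39)}
  {ν, ξ} × {38, 39} = {(ν,38), (ν,39), (ξ,38), (ξ,39)}
  {ν, ρ} × {38, 39} = {(ν,38), (ν,39), (ρ,38), (ρ,39)}
  {ν, ξ} × {37, 38, 39} = {(ν,37), (ν,38), (ν,39), (ξ,37), (ξ,38), (ξ,39)}
  {ν, ρ} × {37, 38, 39} = {(ν,37), (ν,38), (ν,39), (ρ,37), (ρ,38), (ρ,39)}
  {ν, ξ, ρ} × {38, 39} = {(ν,38), (ν,39), (ξ,38), (ξ,39), (ρ,38), (ρ,39)}
  {ν, ξ, ρ} × {37, 38, 39} = {(ν,37), (ν,38), (ν,39), (ξ,37), (ξ,38), (ξ,39), (ρ,37), (ρ,38), (ρ,39)}
These 16 distinct sets form the basis B.
Close under arbitrary unions to get τ_{X×Y}; counting gives |τ_{X×Y}| = 40.


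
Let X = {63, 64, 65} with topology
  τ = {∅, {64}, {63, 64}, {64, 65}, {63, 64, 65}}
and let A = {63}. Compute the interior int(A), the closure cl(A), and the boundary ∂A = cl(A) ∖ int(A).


int(A) = ∅, cl(A) = {63}, ∂A = {63}.

Closed sets in (X, τ) are complements of opens:
  closed(X, τ) = {∅, {63}, {65}, {63, 65}, {63, 64, 65}}.
int(A) = ⋃ {U ∈ τ : U ⊆ A}. Opens contained in A: ∅.
Taking the union of these: int(A) = ∅.
cl(A) = ⋂ {C closed : A ⊆ C}. Closed sets containing A: {63}, {63, 65}, {63, 64, 65}.
Intersecting these: cl(A) = {63}.
∂A = cl(A) ∖ int(A) = {63} ∖ ∅ = {63}.


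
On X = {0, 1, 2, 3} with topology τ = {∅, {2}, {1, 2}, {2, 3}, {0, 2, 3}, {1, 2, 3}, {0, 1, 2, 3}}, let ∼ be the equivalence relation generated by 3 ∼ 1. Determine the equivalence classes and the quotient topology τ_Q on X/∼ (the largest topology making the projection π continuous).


X/∼ = {[0], [1=3], [2]}; |τ_Q| = 4.

Equivalence classes: [0], [1=3], [2].
Quotient map π: X → X/∼ sends 0 ↦ [0], 1 ↦ [1=3], 2 ↦ [2], 3 ↦ [1=3].
For each subset V ⊆ X/∼, compute π^{-1}(V) ⊆ X and check whether π^{-1}(V) ∈ τ. V is open in τ_Q iff π^{-1}(V) ∈ τ.
  V = {}: π^{-1}(V) = ∅ ∈ τ ✓.
  V = {[0]}: π^{-1}(V) = {0} ∉ τ ✗.
  V = {[1=3]}: π^{-1}(V) = {1, 3} ∉ τ ✗.
  V = {[0], [1=3]}: π^{-1}(V) = {0, 1, 3} ∉ τ ✗.
  V = {[2]}: π^{-1}(V) = {2} ∈ τ ✓.
  V = {[0], [2]}: π^{-1}(V) = {0, 2} ∉ τ ✗.
  V = {[1=3], [2]}: π^{-1}(V) = {1, 2, 3} ∈ τ ✓.
  V = {[0], [1=3], [2]}: π^{-1}(V) = {0, 1, 2, 3} ∈ τ ✓.
Open sets in the quotient: τ_Q = {{}, {[2]}, {[1=3], [2]}, {[0], [1=3], [2]}} (4 elements).


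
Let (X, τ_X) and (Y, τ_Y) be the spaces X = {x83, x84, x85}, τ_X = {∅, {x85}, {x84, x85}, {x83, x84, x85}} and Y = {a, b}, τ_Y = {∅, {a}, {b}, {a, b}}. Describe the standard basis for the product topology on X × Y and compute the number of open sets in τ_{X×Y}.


Basis B = {∅ × ∅, {x85} × {a}, {x85} × {b}, {x84, x85} × {a}, {x84, x85} × {b}, {x85} × {a, b}, {x83, x84, x85} × {a}, {x83, x84, x85} × {b}, {x84, x85} × {a, b}, {x83, x84, x85} × {a, b}}; |τ_{X×Y}| = 16.

Enumerate products U × V with U ∈ τ_X, V ∈ τ_Y (deduplicated):
  ∅ × ∅ = {} (∅)
  {x85} × {a} = {(x85,a)}
  {x85} × {b} = {(x85,b)}
  {x84, x85} × {a} = {(x84,a), (x85,a)}
  {x84, x85} × {b} = {(x84,b), (x85,b)}
  {x85} × {a, b} = {(x85,a), (x85,b)}
  {x83, x84, x85} × {a} = {(x83,a), (x84,a), (x85,a)}
  {x83, x84, x85} × {b} = {(x83,b), (x84,b), (x85,b)}
  {x84, x85} × {a, b} = {(x84,a), (x84,b), (x85,a), (x85,b)}
  {x83, x84, x85} × {a, b} = {(x83,a), (x83,b), (x84,a), (x84,b), (x85,a), (x85,b)}
These 10 distinct sets form the basis B.
Close under arbitrary unions to get τ_{X×Y}; counting gives |τ_{X×Y}| = 16.


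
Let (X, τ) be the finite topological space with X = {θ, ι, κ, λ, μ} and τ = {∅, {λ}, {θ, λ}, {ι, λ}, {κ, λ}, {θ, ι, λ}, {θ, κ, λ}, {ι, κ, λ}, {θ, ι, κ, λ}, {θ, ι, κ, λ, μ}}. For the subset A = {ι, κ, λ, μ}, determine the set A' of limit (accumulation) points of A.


A' = {θ, ι, κ, μ}

For each x ∈ X, list the open sets U ∈ τ with x ∈ U, then check whether U ∩ (A ∖ {x}) ≠ ∅ for every such U.
  x = θ: opens ∋ x are {θ, λ}, {θ, ι, λ}, {θ, κ, λ}, {θ, ι, κ, λ}, {θ, ι, κ, λ, μ}; each meets A ∖ {θ}, so x IS a limit point.
  x = ι: opens ∋ x are {ι, λ}, {θ, ι, λ}, {ι, κ, λ}, {θ, ι, κ, λ}, {θ, ι, κ, λ, μ}; each meets A ∖ {ι}, so x IS a limit point.
  x = κ: opens ∋ x are {κ, λ}, {θ, κ, λ}, {ι, κ, λ}, {θ, ι, κ, λ}, {θ, ι, κ, λ, μ}; each meets A ∖ {κ}, so x IS a limit point.
  x = λ: open {λ} ∋ x has {λ} ∩ (A ∖ {λ}) = ∅, so x is NOT a limit point.
  x = μ: opens ∋ x are {θ, ι, κ, λ, μ}; each meets A ∖ {μ}, so x IS a limit point.
Collecting: A' = {θ, ι, κ, μ}.


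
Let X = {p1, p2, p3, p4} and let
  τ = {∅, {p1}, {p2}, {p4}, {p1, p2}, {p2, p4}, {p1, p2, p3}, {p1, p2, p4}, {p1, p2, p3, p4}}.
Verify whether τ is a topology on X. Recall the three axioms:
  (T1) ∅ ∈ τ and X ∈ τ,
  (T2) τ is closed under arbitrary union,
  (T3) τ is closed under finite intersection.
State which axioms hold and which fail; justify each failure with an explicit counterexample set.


τ is NOT a topology on X.

Axiom (T1): ∅ ∈ τ? Yes; X ∈ τ? Yes.
Axiom (T2/T3): check pairwise unions and intersections of members of τ.
Counterexample for (T2): {p1} ∪ {p4} = {p1, p4} ∉ τ. Therefore τ is NOT a topology.


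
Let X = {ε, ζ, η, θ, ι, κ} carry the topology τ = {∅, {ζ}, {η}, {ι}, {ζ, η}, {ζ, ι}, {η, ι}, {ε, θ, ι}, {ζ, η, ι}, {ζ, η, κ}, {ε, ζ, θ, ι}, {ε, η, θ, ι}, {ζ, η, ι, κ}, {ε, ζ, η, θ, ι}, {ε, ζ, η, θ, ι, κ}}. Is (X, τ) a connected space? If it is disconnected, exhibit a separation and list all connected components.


(X, τ) is disconnected; components = [{ε, θ, ι}, {ζ, η, κ}].

Find clopen sets (U ∈ τ with X ∖ U ∈ τ):
  U = ∅, X ∖ U = {ε, ζ, η, θ, ι, κ} — both open, so U is clopen.
  U = {ε, θ, ι}, X ∖ U = {ζ, η, κ} — both open, so U is clopen.
  U = {ζ, η, κ}, X ∖ U = {ε, θ, ι} — both open, so U is clopen.
  U = {ε, ζ, η, θ, ι, κ}, X ∖ U = ∅ — both open, so U is clopen.
Nontrivial clopen(s) exist: e.g. {ζ, η, κ}. So (X, τ) is disconnected.
Compute connected components by grouping points that agree on all clopens:
  component: {ε, θ, ι}
  component: {ζ, η, κ}


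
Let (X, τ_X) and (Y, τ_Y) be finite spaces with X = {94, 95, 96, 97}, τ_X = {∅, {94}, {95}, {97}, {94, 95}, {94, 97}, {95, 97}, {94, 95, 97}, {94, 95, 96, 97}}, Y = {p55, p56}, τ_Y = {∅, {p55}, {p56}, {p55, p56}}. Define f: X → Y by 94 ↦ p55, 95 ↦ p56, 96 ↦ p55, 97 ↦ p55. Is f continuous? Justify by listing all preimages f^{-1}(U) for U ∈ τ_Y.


f is NOT continuous.

Compute f^{-1}(U) for each U ∈ τ_Y:
  U = ∅: f^{-1}(U) = ∅ ∈ τ_X ✓.
  U = {p55}: f^{-1}(U) = {94, 96, 97} ∉ τ_X ✗.
  U = {p56}: f^{-1}(U) = {95} ∈ τ_X ✓.
  U = {p55, p56}: f^{-1}(U) = {94, 95, 96, 97} ∈ τ_X ✓.
Found U = {p55} with f^{-1}(U) = {94, 96, 97} not in τ_X. Therefore f is NOT continuous.


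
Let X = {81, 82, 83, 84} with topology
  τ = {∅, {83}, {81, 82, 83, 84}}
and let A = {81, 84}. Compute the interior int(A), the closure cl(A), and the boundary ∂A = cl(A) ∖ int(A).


int(A) = ∅, cl(A) = {81, 82, 84}, ∂A = {81, 82, 84}.

Closed sets in (X, τ) are complements of opens:
  closed(X, τ) = {∅, {81, 82, 84}, {81, 82, 83, 84}}.
int(A) = ⋃ {U ∈ τ : U ⊆ A}. Opens contained in A: ∅.
Taking the union of these: int(A) = ∅.
cl(A) = ⋂ {C closed : A ⊆ C}. Closed sets containing A: {81, 82, 84}, {81, 82, 83, 84}.
Intersecting these: cl(A) = {81, 82, 84}.
∂A = cl(A) ∖ int(A) = {81, 82, 84} ∖ ∅ = {81, 82, 84}.


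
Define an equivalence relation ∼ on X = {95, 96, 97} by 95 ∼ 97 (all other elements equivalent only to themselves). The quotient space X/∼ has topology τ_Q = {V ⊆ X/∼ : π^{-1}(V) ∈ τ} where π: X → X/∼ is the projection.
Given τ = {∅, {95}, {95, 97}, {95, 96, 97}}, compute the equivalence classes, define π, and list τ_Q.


X/∼ = {[95=97], [96]}; |τ_Q| = 3.

Equivalence classes: [95=97], [96].
Quotient map π: X → X/∼ sends 95 ↦ [95=97], 96 ↦ [96], 97 ↦ [95=97].
For each subset V ⊆ X/∼, compute π^{-1}(V) ⊆ X and check whether π^{-1}(V) ∈ τ. V is open in τ_Q iff π^{-1}(V) ∈ τ.
  V = {}: π^{-1}(V) = ∅ ∈ τ ✓.
  V = {[95=97]}: π^{-1}(V) = {95, 97} ∈ τ ✓.
  V = {[96]}: π^{-1}(V) = {96} ∉ τ ✗.
  V = {[95=97], [96]}: π^{-1}(V) = {95, 96, 97} ∈ τ ✓.
Open sets in the quotient: τ_Q = {{}, {[95=97]}, {[95=97], [96]}} (3 elements).


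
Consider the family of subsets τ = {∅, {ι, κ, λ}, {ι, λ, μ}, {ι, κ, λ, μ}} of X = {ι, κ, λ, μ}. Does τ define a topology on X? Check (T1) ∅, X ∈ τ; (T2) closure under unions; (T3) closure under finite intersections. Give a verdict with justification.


τ is NOT a topology on X.

Axiom (T1): ∅ ∈ τ? Yes; X ∈ τ? Yes.
Axiom (T2/T3): check pairwise unions and intersections of members of τ.
Counterexample for (T3): {ι, κ, λ} ∩ {ι, λ, μ} = {ι, λ} ∉ τ. Therefore τ is NOT a topology.


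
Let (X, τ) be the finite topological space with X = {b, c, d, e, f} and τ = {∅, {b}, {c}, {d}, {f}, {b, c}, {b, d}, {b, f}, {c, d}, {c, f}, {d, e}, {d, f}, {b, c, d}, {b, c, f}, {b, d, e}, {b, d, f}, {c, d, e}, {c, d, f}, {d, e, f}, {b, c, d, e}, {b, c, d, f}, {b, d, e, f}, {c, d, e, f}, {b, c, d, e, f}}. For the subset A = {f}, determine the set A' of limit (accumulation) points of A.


A' = ∅

For each x ∈ X, list the open sets U ∈ τ with x ∈ U, then check whether U ∩ (A ∖ {x}) ≠ ∅ for every such U.
  x = b: open {b} ∋ x has {b} ∩ (A ∖ {b}) = ∅, so x is NOT a limit point.
  x = c: open {c} ∋ x has {c} ∩ (A ∖ {c}) = ∅, so x is NOT a limit point.
  x = d: open {d} ∋ x has {d} ∩ (A ∖ {d}) = ∅, so x is NOT a limit point.
  x = e: open {d, e} ∋ x has {d, e} ∩ (A ∖ {e}) = ∅, so x is NOT a limit point.
  x = f: open {f} ∋ x has {f} ∩ (A ∖ {f}) = ∅, so x is NOT a limit point.
Collecting: A' = ∅.


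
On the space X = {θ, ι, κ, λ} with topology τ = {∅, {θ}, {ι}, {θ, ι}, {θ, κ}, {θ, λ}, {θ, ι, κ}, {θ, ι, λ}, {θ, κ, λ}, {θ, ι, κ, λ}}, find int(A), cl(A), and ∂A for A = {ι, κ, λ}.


int(A) = {ι}, cl(A) = {ι, κ, λ}, ∂A = {κ, λ}.

Closed sets in (X, τ) are complements of opens:
  closed(X, τ) = {∅, {ι}, {κ}, {λ}, {ι, κ}, {ι, λ}, {κ, λ}, {θ, κ, λ}, {ι, κ, λ}, {θ, ι, κ, λ}}.
int(A) = ⋃ {U ∈ τ : U ⊆ A}. Opens contained in A: ∅, {ι}.
Taking the union of these: int(A) = {ι}.
cl(A) = ⋂ {C closed : A ⊆ C}. Closed sets containing A: {ι, κ, λ}, {θ, ι, κ, λ}.
Intersecting these: cl(A) = {ι, κ, λ}.
∂A = cl(A) ∖ int(A) = {ι, κ, λ} ∖ {ι} = {κ, λ}.


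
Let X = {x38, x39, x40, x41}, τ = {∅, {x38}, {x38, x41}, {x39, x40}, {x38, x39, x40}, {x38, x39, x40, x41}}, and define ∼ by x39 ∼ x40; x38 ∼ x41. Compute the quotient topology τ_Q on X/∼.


X/∼ = {[x38=x41], [x39=x40]}; |τ_Q| = 4.

Equivalence classes: [x38=x41], [x39=x40].
Quotient map π: X → X/∼ sends x38 ↦ [x38=x41], x39 ↦ [x39=x40], x40 ↦ [x39=x40], x41 ↦ [x38=x41].
For each subset V ⊆ X/∼, compute π^{-1}(V) ⊆ X and check whether π^{-1}(V) ∈ τ. V is open in τ_Q iff π^{-1}(V) ∈ τ.
  V = {}: π^{-1}(V) = ∅ ∈ τ ✓.
  V = {[x38=x41]}: π^{-1}(V) = {x38, x41} ∈ τ ✓.
  V = {[x39=x40]}: π^{-1}(V) = {x39, x40} ∈ τ ✓.
  V = {[x38=x41], [x39=x40]}: π^{-1}(V) = {x38, x39, x40, x41} ∈ τ ✓.
Open sets in the quotient: τ_Q = {{}, {[x38=x41]}, {[x39=x40]}, {[x38=x41], [x39=x40]}} (4 elements).


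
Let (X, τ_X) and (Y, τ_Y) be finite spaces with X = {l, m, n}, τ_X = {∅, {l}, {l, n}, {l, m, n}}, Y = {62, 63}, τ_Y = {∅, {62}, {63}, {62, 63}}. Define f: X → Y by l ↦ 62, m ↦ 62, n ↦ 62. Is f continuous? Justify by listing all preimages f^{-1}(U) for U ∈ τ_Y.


f IS continuous.

Compute f^{-1}(U) for each U ∈ τ_Y:
  U = ∅: f^{-1}(U) = ∅ ∈ τ_X ✓.
  U = {62}: f^{-1}(U) = {l, m, n} ∈ τ_X ✓.
  U = {63}: f^{-1}(U) = ∅ ∈ τ_X ✓.
  U = {62, 63}: f^{-1}(U) = {l, m, n} ∈ τ_X ✓.
Every preimage lies in τ_X, so f IS continuous.


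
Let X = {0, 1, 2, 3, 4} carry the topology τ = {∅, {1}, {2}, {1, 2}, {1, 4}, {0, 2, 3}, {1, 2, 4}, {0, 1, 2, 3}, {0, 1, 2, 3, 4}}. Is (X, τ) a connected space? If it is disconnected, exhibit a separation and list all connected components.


(X, τ) is disconnected; components = [{1, 4}, {0, 2, 3}].

Find clopen sets (U ∈ τ with X ∖ U ∈ τ):
  U = ∅, X ∖ U = {0, 1, 2, 3, 4} — both open, so U is clopen.
  U = {1, 4}, X ∖ U = {0, 2, 3} — both open, so U is clopen.
  U = {0, 2, 3}, X ∖ U = {1, 4} — both open, so U is clopen.
  U = {0, 1, 2, 3, 4}, X ∖ U = ∅ — both open, so U is clopen.
Nontrivial clopen(s) exist: e.g. {1, 4}. So (X, τ) is disconnected.
Compute connected components by grouping points that agree on all clopens:
  component: {1, 4}
  component: {0, 2, 3}


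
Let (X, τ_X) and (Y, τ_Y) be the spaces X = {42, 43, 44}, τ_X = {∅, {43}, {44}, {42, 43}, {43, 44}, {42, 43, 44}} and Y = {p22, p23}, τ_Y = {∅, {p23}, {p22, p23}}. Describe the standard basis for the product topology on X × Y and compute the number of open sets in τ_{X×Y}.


Basis B = {∅ × ∅, {43} × {p23}, {44} × {p23}, {42, 43} × {p23}, {43} × {p22, p23}, {43, 44} × {p23}, {44} × {p22, p23}, {42, 43, 44} × {p23}, {42, 43} × {p22, p23}, {43, 44} × {p22, p23}, {42, 43, 44} × {p22, p23}}; |τ_{X×Y}| = 18.

Enumerate products U × V with U ∈ τ_X, V ∈ τ_Y (deduplicated):
  ∅ × ∅ = {} (∅)
  {43} × {p23} = {(43,p23)}
  {44} × {p23} = {(44,p23)}
  {42, 43} × {p23} = {(42,p23), (43,p23)}
  {43} × {p22, p23} = {(43,p22), (43,p23)}
  {43, 44} × {p23} = {(43,p23), (44,p23)}
  {44} × {p22, p23} = {(44,p22), (44,p23)}
  {42, 43, 44} × {p23} = {(42,p23), (43,p23), (44,p23)}
  {42, 43} × {p22, p23} = {(42,p22), (42,p23), (43,p22), (43,p23)}
  {43, 44} × {p22, p23} = {(43,p22), (43,p23), (44,p22), (44,p23)}
  {42, 43, 44} × {p22, p23} = {(42,p22), (42,p23), (43,p22), (43,p23), (44,p22), (44,p23)}
These 11 distinct sets form the basis B.
Close under arbitrary unions to get τ_{X×Y}; counting gives |τ_{X×Y}| = 18.


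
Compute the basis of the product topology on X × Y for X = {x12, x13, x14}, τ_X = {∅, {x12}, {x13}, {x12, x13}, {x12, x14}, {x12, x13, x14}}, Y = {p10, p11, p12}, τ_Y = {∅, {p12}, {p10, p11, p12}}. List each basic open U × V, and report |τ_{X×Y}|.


Basis B = {∅ × ∅, {x12} × {p12}, {x13} × {p12}, {x12, x13} × {p12}, {x12, x14} × {p12}, {x12} × {p10, p11, p12}, {x12, x13, x14} × {p12}, {x13} × {p10, p11, p12}, {x12, x13} × {p10, p11, p12}, {x12, x14} × {p10, p11, p12}, {x12, x13, x14} × {p10, p11, p12}}; |τ_{X×Y}| = 18.

Enumerate products U × V with U ∈ τ_X, V ∈ τ_Y (deduplicated):
  ∅ × ∅ = {} (∅)
  {x12} × {p12} = {(x12,p12)}
  {x13} × {p12} = {(x13,p12)}
  {x12, x13} × {p12} = {(x12,p12), (x13,p12)}
  {x12, x14} × {p12} = {(x12,p12), (x14,p12)}
  {x12} × {p10, p11, p12} = {(x12,p10), (x12,p11), (x12,p12)}
  {x12, x13, x14} × {p12} = {(x12,p12), (x13,p12), (x14,p12)}
  {x13} × {p10, p11, p12} = {(x13,p10), (x13,p11), (x13,p12)}
  {x12, x13} × {p10, p11, p12} = {(x12,p10), (x12,p11), (x12,p12), (x13,p10), (x13,p11), (x13,p12)}
  {x12, x14} × {p10, p11, p12} = {(x12,p10), (x12,p11), (x12,p12), (x14,p10), (x14,p11), (x14,p12)}
  {x12, x13, x14} × {p10, p11, p12} = {(x12,p10), (x12,p11), (x12,p12), (x13,p10), (x13,p11), (x13,p12), (x14,p10), (x14,p11), (x14,p12)}
These 11 distinct sets form the basis B.
Close under arbitrary unions to get τ_{X×Y}; counting gives |τ_{X×Y}| = 18.


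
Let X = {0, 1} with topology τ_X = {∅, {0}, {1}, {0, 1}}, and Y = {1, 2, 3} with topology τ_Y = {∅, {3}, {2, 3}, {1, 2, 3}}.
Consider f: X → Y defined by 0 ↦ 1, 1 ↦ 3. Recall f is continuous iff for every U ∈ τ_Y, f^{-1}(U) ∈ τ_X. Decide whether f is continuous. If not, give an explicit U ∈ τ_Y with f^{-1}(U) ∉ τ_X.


f IS continuous.

Compute f^{-1}(U) for each U ∈ τ_Y:
  U = ∅: f^{-1}(U) = ∅ ∈ τ_X ✓.
  U = {3}: f^{-1}(U) = {1} ∈ τ_X ✓.
  U = {2, 3}: f^{-1}(U) = {1} ∈ τ_X ✓.
  U = {1, 2, 3}: f^{-1}(U) = {0, 1} ∈ τ_X ✓.
Every preimage lies in τ_X, so f IS continuous.


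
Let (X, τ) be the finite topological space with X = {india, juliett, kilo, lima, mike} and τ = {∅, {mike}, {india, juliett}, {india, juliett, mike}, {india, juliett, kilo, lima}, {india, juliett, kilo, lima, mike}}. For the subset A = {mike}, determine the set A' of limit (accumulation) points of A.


A' = ∅

For each x ∈ X, list the open sets U ∈ τ with x ∈ U, then check whether U ∩ (A ∖ {x}) ≠ ∅ for every such U.
  x = india: open {india, juliett} ∋ x has {india, juliett} ∩ (A ∖ {india}) = ∅, so x is NOT a limit point.
  x = juliett: open {india, juliett} ∋ x has {india, juliett} ∩ (A ∖ {juliett}) = ∅, so x is NOT a limit point.
  x = kilo: open {india, juliett, kilo, lima} ∋ x has {india, juliett, kilo, lima} ∩ (A ∖ {kilo}) = ∅, so x is NOT a limit point.
  x = lima: open {india, juliett, kilo, lima} ∋ x has {india, juliett, kilo, lima} ∩ (A ∖ {lima}) = ∅, so x is NOT a limit point.
  x = mike: open {mike} ∋ x has {mike} ∩ (A ∖ {mike}) = ∅, so x is NOT a limit point.
Collecting: A' = ∅.


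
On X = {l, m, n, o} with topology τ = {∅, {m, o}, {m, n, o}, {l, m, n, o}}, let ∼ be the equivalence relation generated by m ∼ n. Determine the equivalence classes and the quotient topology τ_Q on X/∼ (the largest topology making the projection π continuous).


X/∼ = {[l], [m=n], [o]}; |τ_Q| = 3.

Equivalence classes: [l], [m=n], [o].
Quotient map π: X → X/∼ sends l ↦ [l], m ↦ [m=n], n ↦ [m=n], o ↦ [o].
For each subset V ⊆ X/∼, compute π^{-1}(V) ⊆ X and check whether π^{-1}(V) ∈ τ. V is open in τ_Q iff π^{-1}(V) ∈ τ.
  V = {}: π^{-1}(V) = ∅ ∈ τ ✓.
  V = {[l]}: π^{-1}(V) = {l} ∉ τ ✗.
  V = {[m=n]}: π^{-1}(V) = {m, n} ∉ τ ✗.
  V = {[l], [m=n]}: π^{-1}(V) = {l, m, n} ∉ τ ✗.
  V = {[o]}: π^{-1}(V) = {o} ∉ τ ✗.
  V = {[l], [o]}: π^{-1}(V) = {l, o} ∉ τ ✗.
  V = {[m=n], [o]}: π^{-1}(V) = {m, n, o} ∈ τ ✓.
  V = {[l], [m=n], [o]}: π^{-1}(V) = {l, m, n, o} ∈ τ ✓.
Open sets in the quotient: τ_Q = {{}, {[m=n], [o]}, {[l], [m=n], [o]}} (3 elements).


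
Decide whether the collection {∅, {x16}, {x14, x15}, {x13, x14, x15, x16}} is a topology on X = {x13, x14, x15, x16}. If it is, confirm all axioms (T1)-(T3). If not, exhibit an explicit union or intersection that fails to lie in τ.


τ is NOT a topology on X.

Axiom (T1): ∅ ∈ τ? Yes; X ∈ τ? Yes.
Axiom (T2/T3): check pairwise unions and intersections of members of τ.
Counterexample for (T2): {x16} ∪ {x14, x15} = {x14, x15, x16} ∉ τ. Therefore τ is NOT a topology.


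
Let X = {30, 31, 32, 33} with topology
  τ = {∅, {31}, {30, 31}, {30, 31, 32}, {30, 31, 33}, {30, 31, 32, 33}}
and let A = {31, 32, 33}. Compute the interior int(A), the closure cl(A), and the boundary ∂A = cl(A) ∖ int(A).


int(A) = {31}, cl(A) = {30, 31, 32, 33}, ∂A = {30, 32, 33}.

Closed sets in (X, τ) are complements of opens:
  closed(X, τ) = {∅, {32}, {33}, {32, 33}, {30, 32, 33}, {30, 31, 32, 33}}.
int(A) = ⋃ {U ∈ τ : U ⊆ A}. Opens contained in A: ∅, {31}.
Taking the union of these: int(A) = {31}.
cl(A) = ⋂ {C closed : A ⊆ C}. Closed sets containing A: {30, 31, 32, 33}.
Intersecting these: cl(A) = {30, 31, 32, 33}.
∂A = cl(A) ∖ int(A) = {30, 31, 32, 33} ∖ {31} = {30, 32, 33}.


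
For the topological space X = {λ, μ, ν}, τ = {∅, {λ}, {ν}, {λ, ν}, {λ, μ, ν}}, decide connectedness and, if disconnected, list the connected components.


(X, τ) is connected.

Find clopen sets (U ∈ τ with X ∖ U ∈ τ):
  U = ∅, X ∖ U = {λ, μ, ν} — both open, so U is clopen.
  U = {λ, μ, ν}, X ∖ U = ∅ — both open, so U is clopen.
Only trivial clopens (∅ and X) exist, so (X, τ) is connected.
Compute connected components by grouping points that agree on all clopens:
  component: {λ, μ, ν}


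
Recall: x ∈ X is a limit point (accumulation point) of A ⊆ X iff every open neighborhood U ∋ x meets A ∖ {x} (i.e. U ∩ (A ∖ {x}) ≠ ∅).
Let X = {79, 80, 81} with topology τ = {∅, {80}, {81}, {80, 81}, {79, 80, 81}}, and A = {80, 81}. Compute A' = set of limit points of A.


A' = {79}

For each x ∈ X, list the open sets U ∈ τ with x ∈ U, then check whether U ∩ (A ∖ {x}) ≠ ∅ for every such U.
  x = 79: opens ∋ x are {79, 80, 81}; each meets A ∖ {79}, so x IS a limit point.
  x = 80: open {80} ∋ x has {80} ∩ (A ∖ {80}) = ∅, so x is NOT a limit point.
  x = 81: open {81} ∋ x has {81} ∩ (A ∖ {81}) = ∅, so x is NOT a limit point.
Collecting: A' = {79}.


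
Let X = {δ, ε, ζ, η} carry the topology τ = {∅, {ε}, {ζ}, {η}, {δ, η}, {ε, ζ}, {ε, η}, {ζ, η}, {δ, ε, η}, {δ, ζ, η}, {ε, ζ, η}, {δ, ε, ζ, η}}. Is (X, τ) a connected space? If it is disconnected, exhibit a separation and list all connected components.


(X, τ) is disconnected; components = [{ε}, {ζ}, {δ, η}].

Find clopen sets (U ∈ τ with X ∖ U ∈ τ):
  U = ∅, X ∖ U = {δ, ε, ζ, η} — both open, so U is clopen.
  U = {ε}, X ∖ U = {δ, ζ, η} — both open, so U is clopen.
  U = {ζ}, X ∖ U = {δ, ε, η} — both open, so U is clopen.
  U = {δ, η}, X ∖ U = {ε, ζ} — both open, so U is clopen.
  U = {ε, ζ}, X ∖ U = {δ, η} — both open, so U is clopen.
  U = {δ, ε, η}, X ∖ U = {ζ} — both open, so U is clopen.
  U = {δ, ζ, η}, X ∖ U = {ε} — both open, so U is clopen.
  U = {δ, ε, ζ, η}, X ∖ U = ∅ — both open, so U is clopen.
Nontrivial clopen(s) exist: e.g. {ζ}. So (X, τ) is disconnected.
Compute connected components by grouping points that agree on all clopens:
  component: {ε}
  component: {ζ}
  component: {δ, η}


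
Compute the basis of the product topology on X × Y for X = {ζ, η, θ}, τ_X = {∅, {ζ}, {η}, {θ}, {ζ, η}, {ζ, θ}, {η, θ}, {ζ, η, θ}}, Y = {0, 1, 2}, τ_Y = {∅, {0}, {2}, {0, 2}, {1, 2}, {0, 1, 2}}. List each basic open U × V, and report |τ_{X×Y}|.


Basis B = {∅ × ∅, {ζ} × {0}, {ζ} × {2}, {η} × {0}, {η} × {2}, {θ} × {0}, {θ} × {2}, {ζ} × {0, 2}, {ζ, η} × {0}, {ζ, θ} × {0}, {ζ} × {1, 2}, {ζ, η} × {2}, {ζ, θ} × {2}, {η} × {0, 2}, {η, θ} × {0}, {η} × {1, 2}, {η, θ} × {2}, {θ} × {0, 2}, {θ} × {1, 2}, {ζ} × {0, 1, 2}, {ζ, η, θ} × {0}, {ζ, η, θ} × {2}, {η} × {0, 1, 2}, {θ} × {0, 1, 2}, {ζ, η} × {0, 2}, {ζ, θ} × {0, 2}, {ζ, η} × {1, 2}, {ζ, θ} × {1, 2}, {η, θ} × {0, 2}, {η, θ} × {1, 2}, {ζ, η} × {0, 1, 2}, {ζ, θ} × {0, 1, 2}, {ζ, η, θ} × {0, 2}, {ζ, η, θ} × {1, 2}, {η, θ} × {0, 1, 2}, {ζ, η, θ} × {0, 1, 2}}; |τ_{X×Y}| = 216.

Enumerate products U × V with U ∈ τ_X, V ∈ τ_Y (deduplicated):
  ∅ × ∅ = {} (∅)
  {ζ} × {0} = {(ζ,0)}
  {ζ} × {2} = {(ζ,2)}
  {η} × {0} = {(η,0)}
  {η} × {2} = {(η,2)}
  {θ} × {0} = {(θ,0)}
  {θ} × {2} = {(θ,2)}
  {ζ} × {0, 2} = {(ζ,0), (ζ,2)}
  {ζ, η} × {0} = {(ζ,0), (η,0)}
  {ζ, θ} × {0} = {(ζ,0), (θ,0)}
  {ζ} × {1, 2} = {(ζ,1), (ζ,2)}
  {ζ, η} × {2} = {(ζ,2), (η,2)}
  {ζ, θ} × {2} = {(ζ,2), (θ,2)}
  {η} × {0, 2} = {(η,0), (η,2)}
  {η, θ} × {0} = {(η,0), (θ,0)}
  {η} × {1, 2} = {(η,1), (η,2)}
  {η, θ} × {2} = {(η,2), (θ,2)}
  {θ} × {0, 2} = {(θ,0), (θ,2)}
  {θ} × {1, 2} = {(θ,1), (θ,2)}
  {ζ} × {0, 1, 2} = {(ζ,0), (ζ,1), (ζ,2)}
  {ζ, η, θ} × {0} = {(ζ,0), (η,0), (θ,0)}
  {ζ, η, θ} × {2} = {(ζ,2), (η,2), (θ,2)}
  {η} × {0, 1, 2} = {(η,0), (η,1), (η,2)}
  {θ} × {0, 1, 2} = {(θ,0), (θ,1), (θ,2)}
  {ζ, η} × {0, 2} = {(ζ,0), (ζ,2), (η,0), (η,2)}
  {ζ, θ} × {0, 2} = {(ζ,0), (ζ,2), (θ,0), (θ,2)}
  {ζ, η} × {1, 2} = {(ζ,1), (ζ,2), (η,1), (η,2)}
  {ζ, θ} × {1, 2} = {(ζ,1), (ζ,2), (θ,1), (θ,2)}
  {η, θ} × {0, 2} = {(η,0), (η,2), (θ,0), (θ,2)}
  {η, θ} × {1, 2} = {(η,1), (η,2), (θ,1), (θ,2)}
  {ζ, η} × {0, 1, 2} = {(ζ,0), (ζ,1), (ζ,2), (η,0), (η,1), (η,2)}
  {ζ, θ} × {0, 1, 2} = {(ζ,0), (ζ,1), (ζ,2), (θ,0), (θ,1), (θ,2)}
  {ζ, η, θ} × {0, 2} = {(ζ,0), (ζ,2), (η,0), (η,2), (θ,0), (θ,2)}
  {ζ, η, θ} × {1, 2} = {(ζ,1), (ζ,2), (η,1), (η,2), (θ,1), (θ,2)}
  {η, θ} × {0, 1, 2} = {(η,0), (η,1), (η,2), (θ,0), (θ,1), (θ,2)}
  {ζ, η, θ} × {0, 1, 2} = {(ζ,0), (ζ,1), (ζ,2), (η,0), (η,1), (η,2), (θ,0), (θ,1), (θ,2)}
These 36 distinct sets form the basis B.
Close under arbitrary unions to get τ_{X×Y}; counting gives |τ_{X×Y}| = 216.


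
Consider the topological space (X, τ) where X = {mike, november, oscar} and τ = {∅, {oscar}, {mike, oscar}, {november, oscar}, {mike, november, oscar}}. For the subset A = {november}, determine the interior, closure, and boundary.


int(A) = ∅, cl(A) = {november}, ∂A = {november}.

Closed sets in (X, τ) are complements of opens:
  closed(X, τ) = {∅, {mike}, {november}, {mike, november}, {mike, november, oscar}}.
int(A) = ⋃ {U ∈ τ : U ⊆ A}. Opens contained in A: ∅.
Taking the union of these: int(A) = ∅.
cl(A) = ⋂ {C closed : A ⊆ C}. Closed sets containing A: {november}, {mike, november}, {mike, november, oscar}.
Intersecting these: cl(A) = {november}.
∂A = cl(A) ∖ int(A) = {november} ∖ ∅ = {november}.


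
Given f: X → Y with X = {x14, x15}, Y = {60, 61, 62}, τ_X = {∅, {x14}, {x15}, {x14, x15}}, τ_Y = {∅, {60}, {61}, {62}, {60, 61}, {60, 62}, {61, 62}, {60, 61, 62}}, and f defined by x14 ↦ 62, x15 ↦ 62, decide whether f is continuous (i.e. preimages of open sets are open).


f IS continuous.

Compute f^{-1}(U) for each U ∈ τ_Y:
  U = ∅: f^{-1}(U) = ∅ ∈ τ_X ✓.
  U = {60}: f^{-1}(U) = ∅ ∈ τ_X ✓.
  U = {61}: f^{-1}(U) = ∅ ∈ τ_X ✓.
  U = {62}: f^{-1}(U) = {x14, x15} ∈ τ_X ✓.
  U = {60, 61}: f^{-1}(U) = ∅ ∈ τ_X ✓.
  U = {60, 62}: f^{-1}(U) = {x14, x15} ∈ τ_X ✓.
  U = {61, 62}: f^{-1}(U) = {x14, x15} ∈ τ_X ✓.
  U = {60, 61, 62}: f^{-1}(U) = {x14, x15} ∈ τ_X ✓.
Every preimage lies in τ_X, so f IS continuous.


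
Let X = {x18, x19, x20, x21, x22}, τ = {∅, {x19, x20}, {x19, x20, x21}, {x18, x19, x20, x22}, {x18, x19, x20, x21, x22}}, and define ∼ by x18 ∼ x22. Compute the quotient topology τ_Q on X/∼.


X/∼ = {[x18=x22], [x19], [x20], [x21]}; |τ_Q| = 5.

Equivalence classes: [x18=x22], [x19], [x20], [x21].
Quotient map π: X → X/∼ sends x18 ↦ [x18=x22], x19 ↦ [x19], x20 ↦ [x20], x21 ↦ [x21], x22 ↦ [x18=x22].
For each subset V ⊆ X/∼, compute π^{-1}(V) ⊆ X and check whether π^{-1}(V) ∈ τ. V is open in τ_Q iff π^{-1}(V) ∈ τ.
  V = {}: π^{-1}(V) = ∅ ∈ τ ✓.
  V = {[x18=x22]}: π^{-1}(V) = {x18, x22} ∉ τ ✗.
  V = {[x19]}: π^{-1}(V) = {x19} ∉ τ ✗.
  V = {[x18=x22], [x19]}: π^{-1}(V) = {x18, x19, x22} ∉ τ ✗.
  V = {[x20]}: π^{-1}(V) = {x20} ∉ τ ✗.
  V = {[x18=x22], [x20]}: π^{-1}(V) = {x18, x20, x22} ∉ τ ✗.
  V = {[x19], [x20]}: π^{-1}(V) = {x19, x20} ∈ τ ✓.
  V = {[x18=x22], [x19], [x20]}: π^{-1}(V) = {x18, x19, x20, x22} ∈ τ ✓.
  V = {[x21]}: π^{-1}(V) = {x21} ∉ τ ✗.
  V = {[x18=x22], [x21]}: π^{-1}(V) = {x18, x21, x22} ∉ τ ✗.
  V = {[x19], [x21]}: π^{-1}(V) = {x19, x21} ∉ τ ✗.
  V = {[x18=x22], [x19], [x21]}: π^{-1}(V) = {x18, x19, x21, x22} ∉ τ ✗.
  V = {[x20], [x21]}: π^{-1}(V) = {x20, x21} ∉ τ ✗.
  V = {[x18=x22], [x20], [x21]}: π^{-1}(V) = {x18, x20, x21, x22} ∉ τ ✗.
  V = {[x19], [x20], [x21]}: π^{-1}(V) = {x19, x20, x21} ∈ τ ✓.
  V = {[x18=x22], [x19], [x20], [x21]}: π^{-1}(V) = {x18, x19, x20, x21, x22} ∈ τ ✓.
Open sets in the quotient: τ_Q = {{}, {[x19], [x20]}, {[x18=x22], [x19], [x20]}, {[x19], [x20], [x21]}, {[x18=x22], [x19], [x20], [x21]}} (5 elements).


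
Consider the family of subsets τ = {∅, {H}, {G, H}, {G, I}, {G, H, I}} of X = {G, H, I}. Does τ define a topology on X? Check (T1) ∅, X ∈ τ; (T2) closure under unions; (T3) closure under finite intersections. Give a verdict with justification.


τ is NOT a topology on X.

Axiom (T1): ∅ ∈ τ? Yes; X ∈ τ? Yes.
Axiom (T2/T3): check pairwise unions and intersections of members of τ.
Counterexample for (T3): {G, H} ∩ {G, I} = {G} ∉ τ. Therefore τ is NOT a topology.


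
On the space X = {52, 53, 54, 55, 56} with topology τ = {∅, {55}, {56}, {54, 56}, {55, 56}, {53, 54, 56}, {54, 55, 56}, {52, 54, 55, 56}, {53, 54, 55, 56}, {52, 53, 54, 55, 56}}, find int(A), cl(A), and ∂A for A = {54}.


int(A) = ∅, cl(A) = {52, 53, 54}, ∂A = {52, 53, 54}.

Closed sets in (X, τ) are complements of opens:
  closed(X, τ) = {∅, {52}, {53}, {52, 53}, {52, 55}, {52, 53, 54}, {52, 53, 55}, {52, 53, 54, 55}, {52, 53, 54, 56}, {52, 53, 54, 55, 56}}.
int(A) = ⋃ {U ∈ τ : U ⊆ A}. Opens contained in A: ∅.
Taking the union of these: int(A) = ∅.
cl(A) = ⋂ {C closed : A ⊆ C}. Closed sets containing A: {52, 53, 54}, {52, 53, 54, 55}, {52, 53, 54, 56}, {52, 53, 54, 55, 56}.
Intersecting these: cl(A) = {52, 53, 54}.
∂A = cl(A) ∖ int(A) = {52, 53, 54} ∖ ∅ = {52, 53, 54}.


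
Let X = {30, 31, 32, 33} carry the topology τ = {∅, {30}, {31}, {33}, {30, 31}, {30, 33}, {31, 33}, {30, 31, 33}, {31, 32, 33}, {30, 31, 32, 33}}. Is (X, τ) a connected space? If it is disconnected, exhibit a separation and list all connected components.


(X, τ) is disconnected; components = [{30}, {31, 32, 33}].

Find clopen sets (U ∈ τ with X ∖ U ∈ τ):
  U = ∅, X ∖ U = {30, 31, 32, 33} — both open, so U is clopen.
  U = {30}, X ∖ U = {31, 32, 33} — both open, so U is clopen.
  U = {31, 32, 33}, X ∖ U = {30} — both open, so U is clopen.
  U = {30, 31, 32, 33}, X ∖ U = ∅ — both open, so U is clopen.
Nontrivial clopen(s) exist: e.g. {31, 32, 33}. So (X, τ) is disconnected.
Compute connected components by grouping points that agree on all clopens:
  component: {30}
  component: {31, 32, 33}


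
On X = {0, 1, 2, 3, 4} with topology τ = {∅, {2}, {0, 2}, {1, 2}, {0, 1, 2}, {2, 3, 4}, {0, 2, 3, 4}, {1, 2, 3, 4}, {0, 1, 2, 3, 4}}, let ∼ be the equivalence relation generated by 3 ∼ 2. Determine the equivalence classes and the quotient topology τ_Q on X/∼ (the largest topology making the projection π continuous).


X/∼ = {[0], [1], [2=3], [4]}; |τ_Q| = 5.

Equivalence classes: [0], [1], [2=3], [4].
Quotient map π: X → X/∼ sends 0 ↦ [0], 1 ↦ [1], 2 ↦ [2=3], 3 ↦ [2=3], 4 ↦ [4].
For each subset V ⊆ X/∼, compute π^{-1}(V) ⊆ X and check whether π^{-1}(V) ∈ τ. V is open in τ_Q iff π^{-1}(V) ∈ τ.
  V = {}: π^{-1}(V) = ∅ ∈ τ ✓.
  V = {[0]}: π^{-1}(V) = {0} ∉ τ ✗.
  V = {[1]}: π^{-1}(V) = {1} ∉ τ ✗.
  V = {[0], [1]}: π^{-1}(V) = {0, 1} ∉ τ ✗.
  V = {[2=3]}: π^{-1}(V) = {2, 3} ∉ τ ✗.
  V = {[0], [2=3]}: π^{-1}(V) = {0, 2, 3} ∉ τ ✗.
  V = {[1], [2=3]}: π^{-1}(V) = {1, 2, 3} ∉ τ ✗.
  V = {[0], [1], [2=3]}: π^{-1}(V) = {0, 1, 2, 3} ∉ τ ✗.
  V = {[4]}: π^{-1}(V) = {4} ∉ τ ✗.
  V = {[0], [4]}: π^{-1}(V) = {0, 4} ∉ τ ✗.
  V = {[1], [4]}: π^{-1}(V) = {1, 4} ∉ τ ✗.
  V = {[0], [1], [4]}: π^{-1}(V) = {0, 1, 4} ∉ τ ✗.
  V = {[2=3], [4]}: π^{-1}(V) = {2, 3, 4} ∈ τ ✓.
  V = {[0], [2=3], [4]}: π^{-1}(V) = {0, 2, 3, 4} ∈ τ ✓.
  V = {[1], [2=3], [4]}: π^{-1}(V) = {1, 2, 3, 4} ∈ τ ✓.
  V = {[0], [1], [2=3], [4]}: π^{-1}(V) = {0, 1, 2, 3, 4} ∈ τ ✓.
Open sets in the quotient: τ_Q = {{}, {[2=3], [4]}, {[0], [2=3], [4]}, {[1], [2=3], [4]}, {[0], [1], [2=3], [4]}} (5 elements).


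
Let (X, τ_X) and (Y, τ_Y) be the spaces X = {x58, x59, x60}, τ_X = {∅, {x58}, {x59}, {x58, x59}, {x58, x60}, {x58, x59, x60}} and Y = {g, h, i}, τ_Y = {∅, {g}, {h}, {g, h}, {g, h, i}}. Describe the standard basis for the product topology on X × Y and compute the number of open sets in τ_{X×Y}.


Basis B = {∅ × ∅, {x58} × {g}, {x58} × {h}, {x59} × {g}, {x59} × {h}, {x58} × {g, h}, {x58, x59} × {g}, {x58, x60} × {g}, {x58, x59} × {h}, {x58, x60} × {h}, {x59} × {g, h}, {x58} × {g, h, i}, {x58, x59, x60} × {g}, {x58, x59, x60} × {h}, {x59} × {g, h, i}, {x58, x59} × {g, h}, {x58, x60} × {g, h}, {x58, x59} × {g, h, i}, {x58, x60} × {g, h, i}, {x58, x59, x60} × {g, h}, {x58, x59, x60} × {g, h, i}}; |τ_{X×Y}| = 70.

Enumerate products U × V with U ∈ τ_X, V ∈ τ_Y (deduplicated):
  ∅ × ∅ = {} (∅)
  {x58} × {g} = {(x58,g)}
  {x58} × {h} = {(x58,h)}
  {x59} × {g} = {(x59,g)}
  {x59} × {h} = {(x59,h)}
  {x58} × {g, h} = {(x58,g), (x58,h)}
  {x58, x59} × {g} = {(x58,g), (x59,g)}
  {x58, x60} × {g} = {(x58,g), (x60,g)}
  {x58, x59} × {h} = {(x58,h), (x59,h)}
  {x58, x60} × {h} = {(x58,h), (x60,h)}
  {x59} × {g, h} = {(x59,g), (x59,h)}
  {x58} × {g, h, i} = {(x58,g), (x58,h), (x58,i)}
  {x58, x59, x60} × {g} = {(x58,g), (x59,g), (x60,g)}
  {x58, x59, x60} × {h} = {(x58,h), (x59,h), (x60,h)}
  {x59} × {g, h, i} = {(x59,g), (x59,h), (x59,i)}
  {x58, x59} × {g, h} = {(x58,g), (x58,h), (x59,g), (x59,h)}
  {x58, x60} × {g, h} = {(x58,g), (x58,h), (x60,g), (x60,h)}
  {x58, x59} × {g, h, i} = {(x58,g), (x58,h), (x58,i), (x59,g), (x59,h), (x59,i)}
  {x58, x60} × {g, h, i} = {(x58,g), (x58,h), (x58,i), (x60,g), (x60,h), (x60,i)}
  {x58, x59, x60} × {g, h} = {(x58,g), (x58,h), (x59,g), (x59,h), (x60,g), (x60,h)}
  {x58, x59, x60} × {g, h, i} = {(x58,g), (x58,h), (x58,i), (x59,g), (x59,h), (x59,i), (x60,g), (x60,h), (x60,i)}
These 21 distinct sets form the basis B.
Close under arbitrary unions to get τ_{X×Y}; counting gives |τ_{X×Y}| = 70.


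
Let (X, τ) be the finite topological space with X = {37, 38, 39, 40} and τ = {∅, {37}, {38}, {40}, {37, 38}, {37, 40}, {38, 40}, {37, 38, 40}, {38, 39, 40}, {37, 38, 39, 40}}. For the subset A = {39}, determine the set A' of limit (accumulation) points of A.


A' = ∅

For each x ∈ X, list the open sets U ∈ τ with x ∈ U, then check whether U ∩ (A ∖ {x}) ≠ ∅ for every such U.
  x = 37: open {37} ∋ x has {37} ∩ (A ∖ {37}) = ∅, so x is NOT a limit point.
  x = 38: open {38} ∋ x has {38} ∩ (A ∖ {38}) = ∅, so x is NOT a limit point.
  x = 39: open {38, 39, 40} ∋ x has {38, 39, 40} ∩ (A ∖ {39}) = ∅, so x is NOT a limit point.
  x = 40: open {40} ∋ x has {40} ∩ (A ∖ {40}) = ∅, so x is NOT a limit point.
Collecting: A' = ∅.


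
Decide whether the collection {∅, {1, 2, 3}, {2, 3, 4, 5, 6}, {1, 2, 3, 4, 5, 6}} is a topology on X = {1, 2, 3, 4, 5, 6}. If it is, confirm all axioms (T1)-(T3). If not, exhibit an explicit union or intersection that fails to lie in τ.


τ is NOT a topology on X.

Axiom (T1): ∅ ∈ τ? Yes; X ∈ τ? Yes.
Axiom (T2/T3): check pairwise unions and intersections of members of τ.
Counterexample for (T3): {1, 2, 3} ∩ {2, 3, 4, 5, 6} = {2, 3} ∉ τ. Therefore τ is NOT a topology.


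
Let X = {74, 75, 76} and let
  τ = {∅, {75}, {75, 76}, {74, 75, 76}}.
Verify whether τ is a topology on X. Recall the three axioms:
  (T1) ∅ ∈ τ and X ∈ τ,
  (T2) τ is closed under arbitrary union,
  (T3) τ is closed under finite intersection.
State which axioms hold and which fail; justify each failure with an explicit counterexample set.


τ IS a topology on X.

Axiom (T1): ∅ ∈ τ? Yes; X ∈ τ? Yes.
Axiom (T2/T3): check pairwise unions and intersections of members of τ.
All pairwise intersections and unions checked — each lies in τ. Therefore τ satisfies (T1), (T2), (T3): it IS a topology on X.


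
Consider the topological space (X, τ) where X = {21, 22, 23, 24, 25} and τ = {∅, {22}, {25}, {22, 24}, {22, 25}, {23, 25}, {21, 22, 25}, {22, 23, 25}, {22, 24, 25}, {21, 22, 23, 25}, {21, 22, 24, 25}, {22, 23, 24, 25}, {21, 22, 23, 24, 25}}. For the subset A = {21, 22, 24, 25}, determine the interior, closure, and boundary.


int(A) = {21, 22, 24, 25}, cl(A) = {21, 22, 23, 24, 25}, ∂A = {23}.

Closed sets in (X, τ) are complements of opens:
  closed(X, τ) = {∅, {21}, {23}, {24}, {21, 23}, {21, 24}, {23, 24}, {21, 22, 24}, {21, 23, 24}, {21, 23, 25}, {21, 22, 23, 24}, {21, 23, 24, 25}, {21, 22, 23, 24, 25}}.
int(A) = ⋃ {U ∈ τ : U ⊆ A}. Opens contained in A: ∅, {22}, {25}, {22, 24}, {22, 25}, {21, 22, 25}, {22, 24, 25}, {21, 22, 24, 25}.
Taking the union of these: int(A) = {21, 22, 24, 25}.
cl(A) = ⋂ {C closed : A ⊆ C}. Closed sets containing A: {21, 22, 23, 24, 25}.
Intersecting these: cl(A) = {21, 22, 23, 24, 25}.
∂A = cl(A) ∖ int(A) = {21, 22, 23, 24, 25} ∖ {21, 22, 24, 25} = {23}.


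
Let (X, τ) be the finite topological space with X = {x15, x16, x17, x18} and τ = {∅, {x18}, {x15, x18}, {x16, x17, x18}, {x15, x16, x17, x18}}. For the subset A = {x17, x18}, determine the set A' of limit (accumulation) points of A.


A' = {x15, x16, x17}

For each x ∈ X, list the open sets U ∈ τ with x ∈ U, then check whether U ∩ (A ∖ {x}) ≠ ∅ for every such U.
  x = x15: opens ∋ x are {x15, x18}, {x15, x16, x17, x18}; each meets A ∖ {x15}, so x IS a limit point.
  x = x16: opens ∋ x are {x16, x17, x18}, {x15, x16, x17, x18}; each meets A ∖ {x16}, so x IS a limit point.
  x = x17: opens ∋ x are {x16, x17, x18}, {x15, x16, x17, x18}; each meets A ∖ {x17}, so x IS a limit point.
  x = x18: open {x18} ∋ x has {x18} ∩ (A ∖ {x18}) = ∅, so x is NOT a limit point.
Collecting: A' = {x15, x16, x17}.


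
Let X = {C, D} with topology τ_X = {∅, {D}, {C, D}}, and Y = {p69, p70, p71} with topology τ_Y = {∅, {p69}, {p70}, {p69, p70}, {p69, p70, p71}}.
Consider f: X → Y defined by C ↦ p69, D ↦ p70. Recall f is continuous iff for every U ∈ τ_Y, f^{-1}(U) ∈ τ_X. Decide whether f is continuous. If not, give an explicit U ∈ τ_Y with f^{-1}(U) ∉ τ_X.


f is NOT continuous.

Compute f^{-1}(U) for each U ∈ τ_Y:
  U = ∅: f^{-1}(U) = ∅ ∈ τ_X ✓.
  U = {p69}: f^{-1}(U) = {C} ∉ τ_X ✗.
  U = {p70}: f^{-1}(U) = {D} ∈ τ_X ✓.
  U = {p69, p70}: f^{-1}(U) = {C, D} ∈ τ_X ✓.
  U = {p69, p70, p71}: f^{-1}(U) = {C, D} ∈ τ_X ✓.
Found U = {p69} with f^{-1}(U) = {C} not in τ_X. Therefore f is NOT continuous.


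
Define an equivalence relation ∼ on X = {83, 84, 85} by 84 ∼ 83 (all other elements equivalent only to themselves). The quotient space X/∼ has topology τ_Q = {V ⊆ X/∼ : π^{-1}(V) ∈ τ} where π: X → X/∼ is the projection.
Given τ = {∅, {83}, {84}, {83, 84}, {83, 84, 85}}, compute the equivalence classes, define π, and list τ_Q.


X/∼ = {[83=84], [85]}; |τ_Q| = 3.

Equivalence classes: [83=84], [85].
Quotient map π: X → X/∼ sends 83 ↦ [83=84], 84 ↦ [83=84], 85 ↦ [85].
For each subset V ⊆ X/∼, compute π^{-1}(V) ⊆ X and check whether π^{-1}(V) ∈ τ. V is open in τ_Q iff π^{-1}(V) ∈ τ.
  V = {}: π^{-1}(V) = ∅ ∈ τ ✓.
  V = {[83=84]}: π^{-1}(V) = {83, 84} ∈ τ ✓.
  V = {[85]}: π^{-1}(V) = {85} ∉ τ ✗.
  V = {[83=84], [85]}: π^{-1}(V) = {83, 84, 85} ∈ τ ✓.
Open sets in the quotient: τ_Q = {{}, {[83=84]}, {[83=84], [85]}} (3 elements).
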